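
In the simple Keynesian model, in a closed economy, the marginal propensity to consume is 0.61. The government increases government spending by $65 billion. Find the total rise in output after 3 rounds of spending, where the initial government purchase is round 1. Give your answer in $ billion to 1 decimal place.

Round 1 adds ΔG = $65 billion; each later round is MPC = 0.61 times the previous.
After 3 rounds: 65 + 39.65 + 24.1865 = ΔG·(1 − c^3)/(1 − c) = 65 × (1 − 0.226981)/0.39 ≈ $128.8 billion.

$128.8 billion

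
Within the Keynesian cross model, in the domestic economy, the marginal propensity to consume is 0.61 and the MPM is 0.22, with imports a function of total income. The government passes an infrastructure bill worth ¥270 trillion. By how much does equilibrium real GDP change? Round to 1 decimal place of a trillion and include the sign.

Spending multiplier = 1/(1 − c + m) = 1/(1 − 0.61 + 0.22) = 1/0.61 ≈ 1.639.
ΔY = k × ΔG = (+¥270 trillion) / 0.61 ≈ +¥442.6 trillion.

+¥442.6 trillion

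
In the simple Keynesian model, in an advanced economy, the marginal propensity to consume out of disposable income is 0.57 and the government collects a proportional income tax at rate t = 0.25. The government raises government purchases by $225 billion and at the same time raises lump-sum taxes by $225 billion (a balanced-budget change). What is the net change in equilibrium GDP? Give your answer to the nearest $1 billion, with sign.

Expenditure multiplier = 1/(1 − c(1−t)) = 1/(1 − 0.57×0.75) = 1/0.5725 ≈ 1.747.
ΔG contributes k·ΔG = (+$225 billion) / 0.5725 ≈ +$393 billion.
ΔT of +$225 billion changes first-round spending by −c·ΔT = −$128.25 billion, contributing k·(−c·ΔT) = (−$128.25 billion) / 0.5725 ≈ −$224 billion.
Net ΔY = k(ΔG − c·ΔT) = (+$96.75 billion) / 0.5725 ≈ +$169 billion.

+$169 billion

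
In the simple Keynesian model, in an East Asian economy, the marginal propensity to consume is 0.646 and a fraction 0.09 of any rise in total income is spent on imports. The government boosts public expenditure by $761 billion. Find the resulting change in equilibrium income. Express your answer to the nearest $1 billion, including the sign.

+$1,714 billion

Expenditure multiplier = 1/(1 − c + m) = 1/(1 − 0.646 + 0.09) = 1/0.444 ≈ 2.252.
ΔY = k × ΔG = (+$761 billion) / 0.444 ≈ +$1,714 billion.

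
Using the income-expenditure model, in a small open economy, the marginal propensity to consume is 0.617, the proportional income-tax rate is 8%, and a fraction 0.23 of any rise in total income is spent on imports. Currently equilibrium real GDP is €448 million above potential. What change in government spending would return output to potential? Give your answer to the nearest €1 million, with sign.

Spending multiplier = 1/(1 − c(1−t) + m) = 1/(1 − 0.617×0.92 + 0.23) = 1/0.66236 ≈ 1.51.
Need ΔY = −€448 million, so ΔG = ΔY/k = (−€448 million) × 0.66236 ≈ −€297 million.
The government should cut government spending by €297 million.

−€297 million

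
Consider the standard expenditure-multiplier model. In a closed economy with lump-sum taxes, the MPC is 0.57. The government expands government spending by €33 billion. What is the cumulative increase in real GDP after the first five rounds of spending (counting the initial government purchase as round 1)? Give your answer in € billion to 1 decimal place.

Round 1 adds ΔG = €33 billion; each later round is MPC = 0.57 times the previous.
After 5 rounds: 33 + 18.81 + 10.7217 + 6.111369 + 3.48348033 = ΔG·(1 − c^5)/(1 − c) = 33 × (1 − 0.0601692057)/0.43 ≈ €72.1 billion.

€72.1 billion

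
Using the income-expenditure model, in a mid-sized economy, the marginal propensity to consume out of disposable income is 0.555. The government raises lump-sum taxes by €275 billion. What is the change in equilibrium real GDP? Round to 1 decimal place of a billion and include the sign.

−€343.0 billion

A lump-sum tax change of +€275 billion shifts disposable income by −€275 billion; first-round consumption changes by −c × ΔT = −0.555 × (+€275 billion) = −€152.625 billion.
Expenditure multiplier = 1/(1 − MPC) = 1/(1 − 0.555) = 1/0.445 ≈ 2.247.
The tax multiplier is −c × k ≈ −1.247, so ΔY = k × (−c·ΔT) = (−€152.625 billion) / 0.445 ≈ −€343 billion.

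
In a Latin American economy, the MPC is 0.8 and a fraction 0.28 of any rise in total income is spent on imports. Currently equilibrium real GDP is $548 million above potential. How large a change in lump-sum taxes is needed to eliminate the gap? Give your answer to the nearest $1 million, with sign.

+$329 million

Spending multiplier = 1/(1 − c + m) = 1/(1 − 0.8 + 0.28) = 1/0.48 ≈ 2.083.
Tax multiplier = −c·k = −0.8/0.48 ≈ −1.667. Need ΔY = −$548 million, so ΔT = ΔY/(−c·k) = −(−$548 million) × 0.48 / 0.8 ≈ +$329 million.
The government should raise lump-sum taxes by $329 million.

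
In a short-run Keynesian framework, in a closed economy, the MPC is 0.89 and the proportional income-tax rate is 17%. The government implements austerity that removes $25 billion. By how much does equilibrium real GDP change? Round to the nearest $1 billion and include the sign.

−$96 billion

Expenditure multiplier = 1/(1 − c(1−t)) = 1/(1 − 0.89×0.83) = 1/0.2613 ≈ 3.827.
ΔY = k × ΔG = (−$25 billion) / 0.2613 ≈ −$96 billion.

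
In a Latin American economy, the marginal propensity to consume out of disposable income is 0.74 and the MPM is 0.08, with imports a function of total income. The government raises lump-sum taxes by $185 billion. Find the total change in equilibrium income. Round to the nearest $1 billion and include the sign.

−$403 billion

A lump-sum tax change of +$185 billion shifts disposable income by −$185 billion; first-round consumption changes by −c × ΔT = −0.74 × (+$185 billion) = −$136.9 billion.
Expenditure multiplier = 1/(1 − c + m) = 1/(1 − 0.74 + 0.08) = 1/0.34 ≈ 2.941.
The tax multiplier is −c × k ≈ −2.176, so ΔY = k × (−c·ΔT) = (−$136.9 billion) / 0.34 ≈ −$403 billion.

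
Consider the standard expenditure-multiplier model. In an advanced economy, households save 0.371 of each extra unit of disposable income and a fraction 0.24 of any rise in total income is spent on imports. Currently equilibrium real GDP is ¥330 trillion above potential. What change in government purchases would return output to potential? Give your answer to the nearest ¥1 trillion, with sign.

MPC = 1 − MPS = 1 − 0.371 = 0.629.
Spending multiplier = 1/(1 − c + m) = 1/(1 − 0.629 + 0.24) = 1/0.611 ≈ 1.637.
Need ΔY = −¥330 trillion, so ΔG = ΔY/k = (−¥330 trillion) × 0.611 ≈ −¥202 trillion.
The government should cut government purchases by ¥202 trillion.

−¥202 trillion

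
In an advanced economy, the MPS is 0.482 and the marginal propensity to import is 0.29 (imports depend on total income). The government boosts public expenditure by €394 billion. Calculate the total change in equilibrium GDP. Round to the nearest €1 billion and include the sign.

+€510 billion

MPC = 1 − MPS = 1 − 0.482 = 0.518.
Spending multiplier = 1/(1 − c + m) = 1/(1 − 0.518 + 0.29) = 1/0.772 ≈ 1.295.
ΔY = k × ΔG = (+€394 billion) / 0.772 ≈ +€510 billion.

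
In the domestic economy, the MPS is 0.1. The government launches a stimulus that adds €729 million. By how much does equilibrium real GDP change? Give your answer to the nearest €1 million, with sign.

MPC = 1 − MPS = 1 − 0.1 = 0.9.
Government-spending multiplier = 1/(1 − MPC) = 1/(1 − 0.9) = 1/0.1 = 10.
ΔY = k × ΔG = (+€729 million) / 0.1 = +€7,290 million.

+€7,290 million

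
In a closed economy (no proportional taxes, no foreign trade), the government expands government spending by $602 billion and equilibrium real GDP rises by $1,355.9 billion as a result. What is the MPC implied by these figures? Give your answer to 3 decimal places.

Implied spending multiplier k = ΔY/ΔG = 1,355.9/602 ≈ 2.2523.
Since k = 1/(1 − MPC), MPC = 1 − 1/k = 1 − ΔG/ΔY = 1 − 602/1,355.9 ≈ 0.556.

0.556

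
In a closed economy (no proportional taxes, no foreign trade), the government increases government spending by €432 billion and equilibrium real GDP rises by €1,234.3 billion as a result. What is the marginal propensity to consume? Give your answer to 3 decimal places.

Implied spending multiplier k = ΔY/ΔG = 1,234.3/432 ≈ 2.8572.
Since k = 1/(1 − MPC), MPC = 1 − 1/k = 1 − ΔG/ΔY = 1 − 432/1,234.3 ≈ 0.650.

0.650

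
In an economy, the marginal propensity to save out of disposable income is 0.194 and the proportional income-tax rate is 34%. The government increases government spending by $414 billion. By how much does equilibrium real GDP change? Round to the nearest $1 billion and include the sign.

MPC = 1 − MPS = 1 − 0.194 = 0.806.
Expenditure multiplier = 1/(1 − c(1−t)) = 1/(1 − 0.806×0.66) = 1/0.46804 ≈ 2.137.
ΔY = k × ΔG = (+$414 billion) / 0.46804 ≈ +$885 billion.

+$885 billion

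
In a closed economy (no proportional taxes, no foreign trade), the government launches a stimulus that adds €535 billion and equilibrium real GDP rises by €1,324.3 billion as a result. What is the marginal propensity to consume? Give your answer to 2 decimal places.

Implied spending multiplier k = ΔY/ΔG = 1,324.3/535 ≈ 2.4753.
Since k = 1/(1 − MPC), MPC = 1 − 1/k = 1 − ΔG/ΔY = 1 − 535/1,324.3 ≈ 0.60.

0.60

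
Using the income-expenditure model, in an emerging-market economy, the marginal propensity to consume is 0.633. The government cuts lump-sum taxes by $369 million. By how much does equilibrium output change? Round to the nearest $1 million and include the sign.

+$636 million

A lump-sum tax change of −$369 million shifts disposable income by +$369 million; first-round consumption changes by −c × ΔT = −0.633 × (−$369 million) = +$233.577 million.
Expenditure multiplier = 1/(1 − MPC) = 1/(1 − 0.633) = 1/0.367 ≈ 2.725.
The tax multiplier is −c × k ≈ −1.725, so ΔY = k × (−c·ΔT) = (+$233.577 million) / 0.367 ≈ +$636 million.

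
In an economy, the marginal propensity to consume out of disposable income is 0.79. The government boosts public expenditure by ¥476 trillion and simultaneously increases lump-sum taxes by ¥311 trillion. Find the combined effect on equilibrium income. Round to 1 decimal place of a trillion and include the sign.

+¥1,096.7 trillion

Expenditure multiplier = 1/(1 − MPC) = 1/(1 − 0.79) = 1/0.21 ≈ 4.762.
ΔG contributes k·ΔG = (+¥476 trillion) / 0.21 ≈ +¥2,266.7 trillion.
ΔT of +¥311 trillion changes first-round spending by −c·ΔT = −¥245.69 trillion, contributing k·(−c·ΔT) = (−¥245.69 trillion) / 0.21 ≈ −¥1,170 trillion.
Net ΔY = k(ΔG − c·ΔT) = (+¥230.31 trillion) / 0.21 ≈ +¥1,096.7 trillion.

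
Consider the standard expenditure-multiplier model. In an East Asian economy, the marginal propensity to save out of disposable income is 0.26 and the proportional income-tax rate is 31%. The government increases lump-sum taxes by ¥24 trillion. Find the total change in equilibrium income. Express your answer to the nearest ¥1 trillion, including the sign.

MPC = 1 − MPS = 1 − 0.26 = 0.74.
A lump-sum tax change of +¥24 trillion shifts disposable income by −¥24 trillion; first-round consumption changes by −c × ΔT = −0.74 × (+¥24 trillion) = −¥17.76 trillion.
Expenditure multiplier = 1/(1 − c(1−t)) = 1/(1 − 0.74×0.69) = 1/0.4894 ≈ 2.043.
The tax multiplier is −c × k ≈ −1.512, so ΔY = k × (−c·ΔT) = (−¥17.76 trillion) / 0.4894 ≈ −¥36 trillion.

−¥36 trillion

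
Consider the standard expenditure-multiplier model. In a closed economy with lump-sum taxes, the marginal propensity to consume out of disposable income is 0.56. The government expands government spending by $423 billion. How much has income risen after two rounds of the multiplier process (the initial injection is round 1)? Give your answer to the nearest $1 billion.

Round 1 adds ΔG = $423 billion; each later round is MPC = 0.56 times the previous.
After 2 rounds: 423 + 236.88 = ΔG·(1 − c^2)/(1 − c) = 423 × (1 − 0.3136)/0.44 ≈ $660 billion.

$660 billion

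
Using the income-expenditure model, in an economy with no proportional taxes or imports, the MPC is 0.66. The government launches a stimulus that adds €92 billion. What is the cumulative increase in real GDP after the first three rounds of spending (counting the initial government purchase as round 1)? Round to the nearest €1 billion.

€193 billion

Round 1 adds ΔG = €92 billion; each later round is MPC = 0.66 times the previous.
After 3 rounds: 92 + 60.72 + 40.0752 = ΔG·(1 − c^3)/(1 − c) = 92 × (1 − 0.287496)/0.34 ≈ €193 billion.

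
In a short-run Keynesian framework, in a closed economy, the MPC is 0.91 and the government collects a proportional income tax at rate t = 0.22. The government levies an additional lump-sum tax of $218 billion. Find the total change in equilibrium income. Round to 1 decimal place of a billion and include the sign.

A lump-sum tax change of +$218 billion shifts disposable income by −$218 billion; first-round consumption changes by −c × ΔT = −0.91 × (+$218 billion) = −$198.38 billion.
Expenditure multiplier = 1/(1 − c(1−t)) = 1/(1 − 0.91×0.78) = 1/0.2902 ≈ 3.446.
The tax multiplier is −c × k ≈ −3.136, so ΔY = k × (−c·ΔT) = (−$198.38 billion) / 0.2902 ≈ −$683.6 billion.

−$683.6 billion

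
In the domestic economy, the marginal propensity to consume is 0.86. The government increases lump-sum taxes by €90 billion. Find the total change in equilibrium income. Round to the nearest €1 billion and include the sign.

A lump-sum tax change of +€90 billion shifts disposable income by −€90 billion; first-round consumption changes by −c × ΔT = −0.86 × (+€90 billion) = −€77.4 billion.
Expenditure multiplier = 1/(1 − MPC) = 1/(1 − 0.86) = 1/0.14 ≈ 7.143.
The tax multiplier is −c × k ≈ −6.143, so ΔY = k × (−c·ΔT) = (−€77.4 billion) / 0.14 ≈ −€553 billion.

−€553 billion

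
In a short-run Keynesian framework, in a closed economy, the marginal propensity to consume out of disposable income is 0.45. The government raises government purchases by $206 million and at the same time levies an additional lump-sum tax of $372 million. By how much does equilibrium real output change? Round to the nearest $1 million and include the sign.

Expenditure multiplier = 1/(1 − MPC) = 1/(1 − 0.45) = 1/0.55 ≈ 1.818.
ΔG contributes k·ΔG = (+$206 million) / 0.55 ≈ +$374.5 million.
ΔT of +$372 million changes first-round spending by −c·ΔT = −$167.4 million, contributing k·(−c·ΔT) = (−$167.4 million) / 0.55 ≈ −$304.4 million.
Net ΔY = k(ΔG − c·ΔT) = (+$38.6 million) / 0.55 ≈ +$70 million.

+$70 million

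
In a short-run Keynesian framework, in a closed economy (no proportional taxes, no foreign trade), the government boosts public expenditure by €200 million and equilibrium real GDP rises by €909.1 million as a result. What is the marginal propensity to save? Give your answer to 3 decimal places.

Implied spending multiplier k = ΔY/ΔG = 909.1/200 = 4.5455.
Since k = 1/(1 − MPC), MPC = 1 − 1/k = 1 − ΔG/ΔY = 1 − 200/909.1 ≈ 0.780.
MPS = 1 − MPC = 0.220.

0.220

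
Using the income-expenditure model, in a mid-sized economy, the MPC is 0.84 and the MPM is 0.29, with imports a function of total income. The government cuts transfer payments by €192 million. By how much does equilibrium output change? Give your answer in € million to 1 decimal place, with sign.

−€358.4 million

The transfer change shifts disposable income by −€192 million, so first-round consumption changes by c·ΔTR = 0.84 × (−€192 million) = −€161.28 million.
Expenditure multiplier = 1/(1 − c + m) = 1/(1 − 0.84 + 0.29) = 1/0.45 ≈ 2.222.
The transfer multiplier is c × k ≈ 1.867, so ΔY = k × (c·ΔTR) = (−€161.28 million) / 0.45 = −€358.4 million.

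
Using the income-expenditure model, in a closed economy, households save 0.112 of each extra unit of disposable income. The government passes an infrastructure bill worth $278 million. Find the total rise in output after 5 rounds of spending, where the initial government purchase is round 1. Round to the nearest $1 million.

$1,112 million

MPC = 1 − MPS = 1 − 0.112 = 0.888.
Round 1 adds ΔG = $278 million; each later round is MPC = 0.888 times the previous.
After 5 rounds: 278 + 246.864 + 219.215232 + 194.663126016 + 172.860855902208 = ΔG·(1 − c^5)/(1 − c) = 278 × (1 − 0.552159856263168)/0.112 ≈ $1,112 million.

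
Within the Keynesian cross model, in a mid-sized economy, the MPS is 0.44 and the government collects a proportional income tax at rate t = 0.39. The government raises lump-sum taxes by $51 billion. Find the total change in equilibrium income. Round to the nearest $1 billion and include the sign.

−$43 billion

MPC = 1 − MPS = 1 − 0.44 = 0.56.
A lump-sum tax change of +$51 billion shifts disposable income by −$51 billion; first-round consumption changes by −c × ΔT = −0.56 × (+$51 billion) = −$28.56 billion.
Expenditure multiplier = 1/(1 − c(1−t)) = 1/(1 − 0.56×0.61) = 1/0.6584 ≈ 1.519.
The tax multiplier is −c × k ≈ −0.851, so ΔY = k × (−c·ΔT) = (−$28.56 billion) / 0.6584 ≈ −$43 billion.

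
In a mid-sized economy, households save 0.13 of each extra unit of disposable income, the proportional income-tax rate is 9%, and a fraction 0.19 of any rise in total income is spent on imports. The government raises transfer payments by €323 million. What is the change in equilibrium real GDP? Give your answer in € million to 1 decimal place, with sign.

+€705.5 million

MPC = 1 − MPS = 1 − 0.13 = 0.87.
The transfer change shifts disposable income by +€323 million, so first-round consumption changes by c·ΔTR = 0.87 × (+€323 million) = +€281.01 million.
Expenditure multiplier = 1/(1 − c(1−t) + m) = 1/(1 − 0.87×0.91 + 0.19) = 1/0.3983 ≈ 2.511.
The transfer multiplier is c × k ≈ 2.184, so ΔY = k × (c·ΔTR) = (+€281.01 million) / 0.3983 ≈ +€705.5 million.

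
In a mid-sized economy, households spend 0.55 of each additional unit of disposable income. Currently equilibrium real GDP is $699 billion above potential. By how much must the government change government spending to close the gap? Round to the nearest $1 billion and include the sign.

Spending multiplier = 1/(1 − MPC) = 1/(1 − 0.55) = 1/0.45 ≈ 2.222.
Need ΔY = −$699 billion, so ΔG = ΔY/k = (−$699 billion) × 0.45 ≈ −$315 billion.
The government should cut government spending by $315 billion.

−$315 billion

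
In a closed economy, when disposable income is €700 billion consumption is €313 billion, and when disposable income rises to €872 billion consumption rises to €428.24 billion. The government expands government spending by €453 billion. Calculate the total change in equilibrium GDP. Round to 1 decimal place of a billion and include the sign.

MPC = ΔC/ΔYd = (428.24 − 313)/(872 − 700) = 115.24/172 = 0.67.
Spending multiplier = 1/(1 − MPC) = 1/(1 − 0.67) = 1/0.33 ≈ 3.03.
ΔY = k × ΔG = (+€453 billion) / 0.33 ≈ +€1,372.7 billion.

+€1,372.7 billion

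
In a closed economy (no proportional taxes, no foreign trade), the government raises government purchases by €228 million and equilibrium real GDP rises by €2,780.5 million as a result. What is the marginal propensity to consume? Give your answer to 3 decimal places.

Implied spending multiplier k = ΔY/ΔG = 2,780.5/228 ≈ 12.1952.
Since k = 1/(1 − MPC), MPC = 1 − 1/k = 1 − ΔG/ΔY = 1 − 228/2,780.5 ≈ 0.918.

0.918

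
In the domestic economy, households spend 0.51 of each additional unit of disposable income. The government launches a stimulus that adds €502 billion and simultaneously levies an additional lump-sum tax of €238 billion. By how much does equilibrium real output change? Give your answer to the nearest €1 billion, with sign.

+€777 billion

Expenditure multiplier = 1/(1 − MPC) = 1/(1 − 0.51) = 1/0.49 ≈ 2.041.
ΔG contributes k·ΔG = (+€502 billion) / 0.49 ≈ +€1,024.5 billion.
ΔT of +€238 billion changes first-round spending by −c·ΔT = −€121.38 billion, contributing k·(−c·ΔT) = (−€121.38 billion) / 0.49 ≈ −€247.7 billion.
Net ΔY = k(ΔG − c·ΔT) = (+€380.62 billion) / 0.49 ≈ +€777 billion.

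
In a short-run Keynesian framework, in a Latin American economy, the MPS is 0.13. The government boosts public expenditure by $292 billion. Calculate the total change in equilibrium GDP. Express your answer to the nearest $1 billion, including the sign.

+$2,246 billion

MPC = 1 − MPS = 1 − 0.13 = 0.87.
Expenditure multiplier = 1/(1 − MPC) = 1/(1 − 0.87) = 1/0.13 ≈ 7.692.
ΔY = k × ΔG = (+$292 billion) / 0.13 ≈ +$2,246 billion.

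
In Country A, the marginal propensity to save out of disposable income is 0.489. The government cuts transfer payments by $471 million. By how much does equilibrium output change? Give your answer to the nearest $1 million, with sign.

MPC = 1 − MPS = 1 − 0.489 = 0.511.
The transfer change shifts disposable income by −$471 million, so first-round consumption changes by c·ΔTR = 0.511 × (−$471 million) = −$240.681 million.
Expenditure multiplier = 1/(1 − MPC) = 1/(1 − 0.511) = 1/0.489 ≈ 2.045.
The transfer multiplier is c × k ≈ 1.045, so ΔY = k × (c·ΔTR) = (−$240.681 million) / 0.489 ≈ −$492 million.

−$492 million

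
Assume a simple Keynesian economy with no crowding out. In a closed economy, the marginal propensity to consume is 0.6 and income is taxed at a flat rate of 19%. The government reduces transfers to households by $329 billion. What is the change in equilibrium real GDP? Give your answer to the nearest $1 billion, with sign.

The transfer change shifts disposable income by −$329 billion, so first-round consumption changes by c·ΔTR = 0.6 × (−$329 billion) = −$197.4 billion.
Expenditure multiplier = 1/(1 − c(1−t)) = 1/(1 − 0.6×0.81) = 1/0.514 ≈ 1.946.
The transfer multiplier is c × k ≈ 1.167, so ΔY = k × (c·ΔTR) = (−$197.4 billion) / 0.514 ≈ −$384 billion.

−$384 billion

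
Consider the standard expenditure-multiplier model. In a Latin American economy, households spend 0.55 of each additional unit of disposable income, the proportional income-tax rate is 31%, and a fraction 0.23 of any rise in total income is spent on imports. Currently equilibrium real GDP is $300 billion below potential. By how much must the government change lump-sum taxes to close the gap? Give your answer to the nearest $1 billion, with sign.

−$464 billion

Spending multiplier = 1/(1 − c(1−t) + m) = 1/(1 − 0.55×0.69 + 0.23) = 1/0.8505 ≈ 1.176.
Tax multiplier = −c·k = −0.55/0.8505 ≈ −0.647. Need ΔY = +$300 billion, so ΔT = ΔY/(−c·k) = −(+$300 billion) × 0.8505 / 0.55 ≈ −$464 billion.
The government should cut lump-sum taxes by $464 billion.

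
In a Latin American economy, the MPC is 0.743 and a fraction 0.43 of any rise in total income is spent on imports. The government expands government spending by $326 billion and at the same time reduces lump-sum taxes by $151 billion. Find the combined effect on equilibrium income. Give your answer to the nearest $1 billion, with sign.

+$638 billion

Expenditure multiplier = 1/(1 − c + m) = 1/(1 − 0.743 + 0.43) = 1/0.687 ≈ 1.456.
ΔG contributes k·ΔG = (+$326 billion) / 0.687 ≈ +$474.5 billion.
ΔT of −$151 billion changes first-round spending by −c·ΔT = +$112.193 billion, contributing k·(−c·ΔT) = (+$112.193 billion) / 0.687 ≈ +$163.3 billion.
Net ΔY = k(ΔG − c·ΔT) = (+$438.193 billion) / 0.687 ≈ +$638 billion.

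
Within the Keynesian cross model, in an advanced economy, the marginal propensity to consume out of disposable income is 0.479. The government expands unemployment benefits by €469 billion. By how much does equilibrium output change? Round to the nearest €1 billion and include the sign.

+€431 billion

The transfer change shifts disposable income by +€469 billion, so first-round consumption changes by c·ΔTR = 0.479 × (+€469 billion) = +€224.651 billion.
Expenditure multiplier = 1/(1 − MPC) = 1/(1 − 0.479) = 1/0.521 ≈ 1.919.
The transfer multiplier is c × k ≈ 0.919, so ΔY = k × (c·ΔTR) = (+€224.651 billion) / 0.521 ≈ +€431 billion.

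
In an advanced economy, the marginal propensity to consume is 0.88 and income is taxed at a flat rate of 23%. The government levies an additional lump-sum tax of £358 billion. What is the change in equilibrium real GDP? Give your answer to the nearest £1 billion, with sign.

−£977 billion

A lump-sum tax change of +£358 billion shifts disposable income by −£358 billion; first-round consumption changes by −c × ΔT = −0.88 × (+£358 billion) = −£315.04 billion.
Expenditure multiplier = 1/(1 − c(1−t)) = 1/(1 − 0.88×0.77) = 1/0.3224 ≈ 3.102.
The tax multiplier is −c × k ≈ −2.73, so ΔY = k × (−c·ΔT) = (−£315.04 billion) / 0.3224 ≈ −£977 billion.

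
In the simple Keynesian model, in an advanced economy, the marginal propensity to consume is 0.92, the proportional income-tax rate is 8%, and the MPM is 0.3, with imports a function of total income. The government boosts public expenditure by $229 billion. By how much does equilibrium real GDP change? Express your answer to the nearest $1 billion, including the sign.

+$505 billion

Spending multiplier = 1/(1 − c(1−t) + m) = 1/(1 − 0.92×0.92 + 0.3) = 1/0.4536 ≈ 2.205.
ΔY = k × ΔG = (+$229 billion) / 0.4536 ≈ +$505 billion.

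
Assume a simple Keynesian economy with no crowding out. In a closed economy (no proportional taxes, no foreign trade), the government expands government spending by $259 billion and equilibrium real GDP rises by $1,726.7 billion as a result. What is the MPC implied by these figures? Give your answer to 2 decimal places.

Implied spending multiplier k = ΔY/ΔG = 1,726.7/259 ≈ 6.6668.
Since k = 1/(1 − MPC), MPC = 1 − 1/k = 1 − ΔG/ΔY = 1 − 259/1,726.7 ≈ 0.85.

0.85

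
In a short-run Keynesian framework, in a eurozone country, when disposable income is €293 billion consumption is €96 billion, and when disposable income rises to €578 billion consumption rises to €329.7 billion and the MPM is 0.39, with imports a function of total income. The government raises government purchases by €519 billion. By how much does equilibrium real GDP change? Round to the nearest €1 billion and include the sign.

MPC = ΔC/ΔYd = (329.7 − 96)/(578 − 293) = 233.7/285 = 0.82.
Expenditure multiplier = 1/(1 − c + m) = 1/(1 − 0.82 + 0.39) = 1/0.57 ≈ 1.754.
ΔY = k × ΔG = (+€519 billion) / 0.57 ≈ +€911 billion.

+€911 billion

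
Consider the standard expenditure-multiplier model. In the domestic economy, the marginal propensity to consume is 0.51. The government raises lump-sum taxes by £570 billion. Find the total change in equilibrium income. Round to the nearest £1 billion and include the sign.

−£593 billion

A lump-sum tax change of +£570 billion shifts disposable income by −£570 billion; first-round consumption changes by −c × ΔT = −0.51 × (+£570 billion) = −£290.7 billion.
Expenditure multiplier = 1/(1 − MPC) = 1/(1 − 0.51) = 1/0.49 ≈ 2.041.
The tax multiplier is −c × k ≈ −1.041, so ΔY = k × (−c·ΔT) = (−£290.7 billion) / 0.49 ≈ −£593 billion.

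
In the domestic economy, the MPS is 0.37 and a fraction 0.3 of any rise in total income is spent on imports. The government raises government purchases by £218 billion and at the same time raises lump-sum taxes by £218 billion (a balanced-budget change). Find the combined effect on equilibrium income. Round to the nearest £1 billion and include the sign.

MPC = 1 − MPS = 1 − 0.37 = 0.63.
Expenditure multiplier = 1/(1 − c + m) = 1/(1 − 0.63 + 0.3) = 1/0.67 ≈ 1.493.
ΔG contributes k·ΔG = (+£218 billion) / 0.67 ≈ +£325.4 billion.
ΔT of +£218 billion changes first-round spending by −c·ΔT = −£137.34 billion, contributing k·(−c·ΔT) = (−£137.34 billion) / 0.67 ≈ −£205 billion.
Net ΔY = k(ΔG − c·ΔT) = (+£80.66 billion) / 0.67 ≈ +£120 billion.

+£120 billion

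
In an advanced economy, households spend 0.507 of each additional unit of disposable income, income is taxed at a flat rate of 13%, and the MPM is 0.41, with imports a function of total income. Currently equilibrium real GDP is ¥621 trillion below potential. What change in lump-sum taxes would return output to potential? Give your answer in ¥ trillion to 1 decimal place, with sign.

Spending multiplier = 1/(1 − c(1−t) + m) = 1/(1 − 0.507×0.87 + 0.41) = 1/0.96891 ≈ 1.032.
Tax multiplier = −c·k = −0.507/0.96891 ≈ −0.523. Need ΔY = +¥621 trillion, so ΔT = ΔY/(−c·k) = −(+¥621 trillion) × 0.96891 / 0.507 ≈ −¥1,186.8 trillion.
The government should cut lump-sum taxes by ¥1,186.8 trillion.

−¥1,186.8 trillion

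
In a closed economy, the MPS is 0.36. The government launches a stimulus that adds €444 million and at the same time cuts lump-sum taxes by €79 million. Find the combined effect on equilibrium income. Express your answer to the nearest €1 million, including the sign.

MPC = 1 − MPS = 1 − 0.36 = 0.64.
Expenditure multiplier = 1/(1 − MPC) = 1/(1 − 0.64) = 1/0.36 ≈ 2.778.
ΔG contributes k·ΔG = (+€444 million) / 0.36 ≈ +€1,233.3 million.
ΔT of −€79 million changes first-round spending by −c·ΔT = +€50.56 million, contributing k·(−c·ΔT) = (+€50.56 million) / 0.36 ≈ +€140.4 million.
Net ΔY = k(ΔG − c·ΔT) = (+€494.56 million) / 0.36 ≈ +€1,374 million.

+€1,374 million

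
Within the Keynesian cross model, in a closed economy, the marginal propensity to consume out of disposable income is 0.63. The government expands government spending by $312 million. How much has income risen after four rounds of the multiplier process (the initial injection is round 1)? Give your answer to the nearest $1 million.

Round 1 adds ΔG = $312 million; each later round is MPC = 0.63 times the previous.
After 4 rounds: 312 + 196.56 + 123.8328 + 78.014664 = ΔG·(1 − c^4)/(1 − c) = 312 × (1 − 0.15752961)/0.37 ≈ $710 million.

$710 million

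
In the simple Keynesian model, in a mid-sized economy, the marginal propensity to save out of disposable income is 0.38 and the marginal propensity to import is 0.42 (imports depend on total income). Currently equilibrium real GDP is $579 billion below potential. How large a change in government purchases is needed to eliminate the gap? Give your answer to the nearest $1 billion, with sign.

+$463 billion

MPC = 1 − MPS = 1 − 0.38 = 0.62.
Spending multiplier = 1/(1 − c + m) = 1/(1 − 0.62 + 0.42) = 1/0.8 = 1.25.
Need ΔY = +$579 billion, so ΔG = ΔY/k = (+$579 billion) × 0.8 ≈ +$463 billion.
The government should increase government purchases by $463 billion.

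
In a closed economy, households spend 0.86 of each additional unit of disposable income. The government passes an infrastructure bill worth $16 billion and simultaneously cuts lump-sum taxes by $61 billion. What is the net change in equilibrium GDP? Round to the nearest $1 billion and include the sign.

+$489 billion

Expenditure multiplier = 1/(1 − MPC) = 1/(1 − 0.86) = 1/0.14 ≈ 7.143.
ΔG contributes k·ΔG = (+$16 billion) / 0.14 ≈ +$114.3 billion.
ΔT of −$61 billion changes first-round spending by −c·ΔT = +$52.46 billion, contributing k·(−c·ΔT) = (+$52.46 billion) / 0.14 ≈ +$374.7 billion.
Net ΔY = k(ΔG − c·ΔT) = (+$68.46 billion) / 0.14 = +$489 billion.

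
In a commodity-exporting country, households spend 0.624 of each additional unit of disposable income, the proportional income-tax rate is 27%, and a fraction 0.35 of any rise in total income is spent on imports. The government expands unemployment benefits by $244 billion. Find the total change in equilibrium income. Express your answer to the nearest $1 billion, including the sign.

The transfer change shifts disposable income by +$244 billion, so first-round consumption changes by c·ΔTR = 0.624 × (+$244 billion) = +$152.256 billion.
Expenditure multiplier = 1/(1 − c(1−t) + m) = 1/(1 − 0.624×0.73 + 0.35) = 1/0.89448 ≈ 1.118.
The transfer multiplier is c × k ≈ 0.698, so ΔY = k × (c·ΔTR) = (+$152.256 billion) / 0.89448 ≈ +$170 billion.

+$170 billion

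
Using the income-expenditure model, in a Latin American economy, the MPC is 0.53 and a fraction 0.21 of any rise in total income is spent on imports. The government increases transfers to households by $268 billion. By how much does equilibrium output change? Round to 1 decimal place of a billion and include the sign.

+$208.9 billion

The transfer change shifts disposable income by +$268 billion, so first-round consumption changes by c·ΔTR = 0.53 × (+$268 billion) = +$142.04 billion.
Expenditure multiplier = 1/(1 − c + m) = 1/(1 − 0.53 + 0.21) = 1/0.68 ≈ 1.471.
The transfer multiplier is c × k ≈ 0.779, so ΔY = k × (c·ΔTR) = (+$142.04 billion) / 0.68 ≈ +$208.9 billion.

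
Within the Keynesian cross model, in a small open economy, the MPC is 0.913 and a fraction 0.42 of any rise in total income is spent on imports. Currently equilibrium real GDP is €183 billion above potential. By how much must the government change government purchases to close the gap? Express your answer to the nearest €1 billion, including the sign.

−€93 billion

Spending multiplier = 1/(1 − c + m) = 1/(1 − 0.913 + 0.42) = 1/0.507 ≈ 1.972.
Need ΔY = −€183 billion, so ΔG = ΔY/k = (−€183 billion) × 0.507 ≈ −€93 billion.
The government should cut government purchases by €93 billion.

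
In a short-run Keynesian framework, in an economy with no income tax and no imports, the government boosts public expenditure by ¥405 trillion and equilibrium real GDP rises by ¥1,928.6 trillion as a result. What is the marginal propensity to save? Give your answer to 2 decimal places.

0.21

Implied spending multiplier k = ΔY/ΔG = 1,928.6/405 ≈ 4.762.
Since k = 1/(1 − MPC), MPC = 1 − 1/k = 1 − ΔG/ΔY = 1 − 405/1,928.6 ≈ 0.79.
MPS = 1 − MPC = 0.21.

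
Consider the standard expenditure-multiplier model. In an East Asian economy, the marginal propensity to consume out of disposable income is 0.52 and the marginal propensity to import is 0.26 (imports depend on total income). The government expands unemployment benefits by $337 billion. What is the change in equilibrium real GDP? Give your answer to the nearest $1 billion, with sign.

The transfer change shifts disposable income by +$337 billion, so first-round consumption changes by c·ΔTR = 0.52 × (+$337 billion) = +$175.24 billion.
Expenditure multiplier = 1/(1 − c + m) = 1/(1 − 0.52 + 0.26) = 1/0.74 ≈ 1.351.
The transfer multiplier is c × k ≈ 0.703, so ΔY = k × (c·ΔTR) = (+$175.24 billion) / 0.74 ≈ +$237 billion.

+$237 billion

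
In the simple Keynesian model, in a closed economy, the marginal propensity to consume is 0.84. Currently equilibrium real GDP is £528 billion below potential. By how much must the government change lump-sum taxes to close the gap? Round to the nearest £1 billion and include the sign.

Spending multiplier = 1/(1 − MPC) = 1/(1 − 0.84) = 1/0.16 = 6.25.
Tax multiplier = −c·k = −0.84/0.16 = −5.25. Need ΔY = +£528 billion, so ΔT = ΔY/(−c·k) = −(+£528 billion) × 0.16 / 0.84 ≈ −£101 billion.
The government should cut lump-sum taxes by £101 billion.

−£101 billion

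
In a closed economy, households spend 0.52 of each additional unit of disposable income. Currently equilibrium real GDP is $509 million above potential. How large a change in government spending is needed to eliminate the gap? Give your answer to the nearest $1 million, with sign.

Spending multiplier = 1/(1 − MPC) = 1/(1 − 0.52) = 1/0.48 ≈ 2.083.
Need ΔY = −$509 million, so ΔG = ΔY/k = (−$509 million) × 0.48 ≈ −$244 million.
The government should cut government spending by $244 million.

−$244 million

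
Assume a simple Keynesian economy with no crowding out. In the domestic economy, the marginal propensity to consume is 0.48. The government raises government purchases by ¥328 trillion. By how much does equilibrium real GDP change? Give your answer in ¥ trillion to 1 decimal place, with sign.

Expenditure multiplier = 1/(1 − MPC) = 1/(1 − 0.48) = 1/0.52 ≈ 1.923.
ΔY = k × ΔG = (+¥328 trillion) / 0.52 ≈ +¥630.8 trillion.

+¥630.8 trillion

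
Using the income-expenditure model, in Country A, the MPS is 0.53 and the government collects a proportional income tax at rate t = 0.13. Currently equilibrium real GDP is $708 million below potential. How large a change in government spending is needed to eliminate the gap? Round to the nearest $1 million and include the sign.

MPC = 1 − MPS = 1 − 0.53 = 0.47.
Spending multiplier = 1/(1 − c(1−t)) = 1/(1 − 0.47×0.87) = 1/0.5911 ≈ 1.692.
Need ΔY = +$708 million, so ΔG = ΔY/k = (+$708 million) × 0.5911 ≈ +$418 million.
The government should increase government spending by $418 million.

+$418 million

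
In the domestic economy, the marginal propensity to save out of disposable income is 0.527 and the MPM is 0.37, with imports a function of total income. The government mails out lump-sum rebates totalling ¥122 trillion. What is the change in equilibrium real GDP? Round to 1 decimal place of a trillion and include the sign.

MPC = 1 − MPS = 1 − 0.527 = 0.473.
A lump-sum tax change of −¥122 trillion shifts disposable income by +¥122 trillion; first-round consumption changes by −c × ΔT = −0.473 × (−¥122 trillion) = +¥57.706 trillion.
Expenditure multiplier = 1/(1 − c + m) = 1/(1 − 0.473 + 0.37) = 1/0.897 ≈ 1.115.
The tax multiplier is −c × k ≈ −0.527, so ΔY = k × (−c·ΔT) = (+¥57.706 trillion) / 0.897 ≈ +¥64.3 trillion.

+¥64.3 trillion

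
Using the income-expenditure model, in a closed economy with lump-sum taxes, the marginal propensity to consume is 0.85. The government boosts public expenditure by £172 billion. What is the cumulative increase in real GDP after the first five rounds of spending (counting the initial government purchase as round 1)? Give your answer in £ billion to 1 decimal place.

Round 1 adds ΔG = £172 billion; each later round is MPC = 0.85 times the previous.
After 5 rounds: 172 + 146.2 + 124.27 + 105.6295 + 89.785075 = ΔG·(1 − c^5)/(1 − c) = 172 × (1 − 0.4437053125)/0.15 ≈ £637.9 billion.

£637.9 billion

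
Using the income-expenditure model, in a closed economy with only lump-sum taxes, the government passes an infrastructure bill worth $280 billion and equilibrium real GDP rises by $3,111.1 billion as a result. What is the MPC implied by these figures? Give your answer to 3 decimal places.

0.910

Implied spending multiplier k = ΔY/ΔG = 3,111.1/280 ≈ 11.1111.
Since k = 1/(1 − MPC), MPC = 1 − 1/k = 1 − ΔG/ΔY = 1 − 280/3,111.1 ≈ 0.910.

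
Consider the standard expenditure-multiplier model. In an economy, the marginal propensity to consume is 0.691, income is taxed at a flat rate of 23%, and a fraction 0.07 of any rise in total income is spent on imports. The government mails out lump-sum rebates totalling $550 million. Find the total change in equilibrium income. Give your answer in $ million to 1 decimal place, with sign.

A lump-sum tax change of −$550 million shifts disposable income by +$550 million; first-round consumption changes by −c × ΔT = −0.691 × (−$550 million) = +$380.05 million.
Expenditure multiplier = 1/(1 − c(1−t) + m) = 1/(1 − 0.691×0.77 + 0.07) = 1/0.53793 ≈ 1.859.
The tax multiplier is −c × k ≈ −1.285, so ΔY = k × (−c·ΔT) = (+$380.05 million) / 0.53793 ≈ +$706.5 million.

+$706.5 million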